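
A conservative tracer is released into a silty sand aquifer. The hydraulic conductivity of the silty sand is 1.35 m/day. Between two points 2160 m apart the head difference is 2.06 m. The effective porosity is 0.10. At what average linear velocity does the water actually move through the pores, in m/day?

0.0129

Hydraulic gradient i = Δh / L = 2.06 / 2160 = 0.0009537.
Darcy flux q = K · i = 1.350 × 0.0009537 = 0.001288 m/day.
Seepage velocity v = q / n_e = 0.001288 / 0.10 = 0.01287 m/day.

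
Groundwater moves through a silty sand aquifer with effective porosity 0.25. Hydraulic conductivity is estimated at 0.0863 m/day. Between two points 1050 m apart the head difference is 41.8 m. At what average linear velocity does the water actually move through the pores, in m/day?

Hydraulic gradient i = Δh / L = 41.8 / 1050 = 0.03981.
Darcy flux q = K · i = 0.08630 × 0.03981 = 0.003436 m/day.
Seepage velocity v = q / n_e = 0.003436 / 0.25 = 0.01374 m/day.

0.0137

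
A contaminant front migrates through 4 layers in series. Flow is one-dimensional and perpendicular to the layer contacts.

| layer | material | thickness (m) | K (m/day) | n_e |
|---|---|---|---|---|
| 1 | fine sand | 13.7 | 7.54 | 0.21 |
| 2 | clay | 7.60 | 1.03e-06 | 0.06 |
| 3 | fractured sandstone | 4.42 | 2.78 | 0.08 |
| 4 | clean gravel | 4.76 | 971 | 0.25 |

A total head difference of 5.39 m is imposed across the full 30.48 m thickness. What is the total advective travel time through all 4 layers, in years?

With flow normal to the layers, continuity requires the same specific discharge q through every layer.
Σ(b_i/K_i) = 13.7/7.54 + 7.60/1.03e-06 + 4.42/2.78 + 4.76/971 = 7.379e+06 d.
q = Δh / Σ(b_i/K_i) = 5.39 / 7.379e+06 = 7.305e-07 m/day.
In each layer the seepage velocity is v_i = q/n_i, so the layer transit time is t_i = b_i·n_i / q:
  layer 1 (fine sand): t_1 = 13.7 × 0.21 / 7.305e-07 = 3.938e+06 d
  layer 2 (clay): t_2 = 7.60 × 0.06 / 7.305e-07 = 6.242e+05 d
  layer 3 (fractured sandstone): t_3 = 4.42 × 0.08 / 7.305e-07 = 4.841e+05 d
  layer 4 (clean gravel): t_4 = 4.76 × 0.25 / 7.305e-07 = 1.629e+06 d
Total t = Σ t_i = 6.676e+06 days = 18277 years.

18300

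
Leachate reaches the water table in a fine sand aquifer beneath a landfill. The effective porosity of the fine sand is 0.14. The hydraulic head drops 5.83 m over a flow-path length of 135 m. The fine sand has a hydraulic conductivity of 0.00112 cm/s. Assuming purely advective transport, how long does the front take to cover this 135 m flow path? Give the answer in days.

Convert K: 0.00112 cm/s × 864 = 0.9677 m/day.
Hydraulic gradient i = Δh / L = 5.83 / 135 = 0.04319.
Darcy flux q = K · i = 0.9677 × 0.04319 = 0.04179 m/day.
Seepage velocity v = q / n_e = 0.04179 / 0.14 = 0.2985 m/day.
Travel time t = L / v = 135 / 0.2985 = 452.3 days.

452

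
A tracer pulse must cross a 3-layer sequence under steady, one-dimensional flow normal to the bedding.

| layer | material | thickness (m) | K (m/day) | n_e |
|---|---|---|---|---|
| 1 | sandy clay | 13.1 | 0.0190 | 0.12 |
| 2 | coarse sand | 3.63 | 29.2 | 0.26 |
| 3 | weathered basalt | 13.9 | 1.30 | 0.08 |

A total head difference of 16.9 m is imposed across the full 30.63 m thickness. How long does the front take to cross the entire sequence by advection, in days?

With flow normal to the layers, continuity requires the same specific discharge q through every layer.
Σ(b_i/K_i) = 13.1/0.0190 + 3.63/29.2 + 13.9/1.30 = 700.3 d.
q = Δh / Σ(b_i/K_i) = 16.9 / 700.3 = 0.02413 m/day.
In each layer the seepage velocity is v_i = q/n_i, so the layer transit time is t_i = b_i·n_i / q:
  layer 1 (sandy clay): t_1 = 13.1 × 0.12 / 0.02413 = 65.14 d
  layer 2 (coarse sand): t_2 = 3.63 × 0.26 / 0.02413 = 39.11 d
  layer 3 (weathered basalt): t_3 = 13.9 × 0.08 / 0.02413 = 46.08 d
Total t = Σ t_i = 150.3 days.

150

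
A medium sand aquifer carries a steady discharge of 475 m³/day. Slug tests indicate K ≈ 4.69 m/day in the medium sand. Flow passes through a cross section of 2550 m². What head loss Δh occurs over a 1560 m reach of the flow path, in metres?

62.0

From Q = K·A·i, i = Q / (K·A) = 475 / (4.690 × 2550) = 0.03972.
Head loss Δh = i · L = 0.03972 × 1560 = 61.96 m.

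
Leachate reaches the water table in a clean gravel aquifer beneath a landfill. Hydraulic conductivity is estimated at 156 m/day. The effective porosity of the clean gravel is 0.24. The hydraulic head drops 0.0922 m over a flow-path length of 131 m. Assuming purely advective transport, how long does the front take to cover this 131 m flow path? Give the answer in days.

286

Hydraulic gradient i = Δh / L = 0.0922 / 131 = 0.0007038.
Darcy flux q = K · i = 156.0 × 0.0007038 = 0.1098 m/day.
Seepage velocity v = q / n_e = 0.1098 / 0.24 = 0.4575 m/day.
Travel time t = L / v = 131 / 0.4575 = 286.4 days.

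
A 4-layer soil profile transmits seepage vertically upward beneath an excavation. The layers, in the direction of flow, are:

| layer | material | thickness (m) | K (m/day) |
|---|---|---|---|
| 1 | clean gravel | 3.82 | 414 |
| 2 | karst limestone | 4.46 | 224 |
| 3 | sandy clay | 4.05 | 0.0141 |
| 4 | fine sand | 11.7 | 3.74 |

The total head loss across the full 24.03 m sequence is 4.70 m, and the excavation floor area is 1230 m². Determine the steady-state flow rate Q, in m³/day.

Flow is perpendicular to layering, so the layers act in series and the equivalent K is the thickness-weighted harmonic mean.
Total thickness L = 3.82 + 4.46 + 4.05 + 11.7 = 24.03 m.
Σ(b_i/K_i) = 3.82/414 + 4.46/224 + 4.05/0.0141 + 11.7/3.74 = 290.4 d.
K_eq = L / Σ(b_i/K_i) = 24.03 / 290.4 = 0.08275 m/day.
Q = K_eq · A · (Δh/L) = 0.08275 × 1230 × (4.70/24.03) = 19.91 m³/day.

19.9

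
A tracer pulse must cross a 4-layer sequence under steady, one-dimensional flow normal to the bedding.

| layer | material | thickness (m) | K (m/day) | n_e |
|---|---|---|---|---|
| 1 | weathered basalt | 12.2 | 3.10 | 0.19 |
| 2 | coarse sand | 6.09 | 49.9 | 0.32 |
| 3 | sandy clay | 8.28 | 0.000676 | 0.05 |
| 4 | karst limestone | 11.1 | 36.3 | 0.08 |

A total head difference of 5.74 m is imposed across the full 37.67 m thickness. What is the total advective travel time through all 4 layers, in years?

32.5

With flow normal to the layers, continuity requires the same specific discharge q through every layer.
Σ(b_i/K_i) = 12.2/3.10 + 6.09/49.9 + 8.28/0.000676 + 11.1/36.3 = 12253 d.
q = Δh / Σ(b_i/K_i) = 5.74 / 12253 = 0.0004685 m/day.
In each layer the seepage velocity is v_i = q/n_i, so the layer transit time is t_i = b_i·n_i / q:
  layer 1 (weathered basalt): t_1 = 12.2 × 0.19 / 0.0004685 = 4948 d
  layer 2 (coarse sand): t_2 = 6.09 × 0.32 / 0.0004685 = 4160 d
  layer 3 (sandy clay): t_3 = 8.28 × 0.05 / 0.0004685 = 883.7 d
  layer 4 (karst limestone): t_4 = 11.1 × 0.08 / 0.0004685 = 1896 d
Total t = Σ t_i = 11887 days = 32.55 years.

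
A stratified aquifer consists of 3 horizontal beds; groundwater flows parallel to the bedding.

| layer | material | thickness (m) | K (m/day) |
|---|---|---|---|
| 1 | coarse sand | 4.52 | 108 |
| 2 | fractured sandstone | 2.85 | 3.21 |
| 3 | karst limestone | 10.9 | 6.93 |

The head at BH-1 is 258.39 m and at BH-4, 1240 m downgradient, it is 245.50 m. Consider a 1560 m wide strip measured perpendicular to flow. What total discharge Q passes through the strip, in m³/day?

Flow is parallel to layering, so each bed carries its own Darcy discharge and the transmissivities add.
Σ(K_i·b_i) = 108×4.52 + 3.21×2.85 + 6.93×10.9 = 572.8 m²/day.
Hydraulic gradient i = (258.39 − 245.50) / 1240 = 12.89 / 1240 = 0.01040.
Q = Σ(K_i·b_i) · W · i = 572.8 × 1560 × 0.01040 = 9290 m³/day.

9290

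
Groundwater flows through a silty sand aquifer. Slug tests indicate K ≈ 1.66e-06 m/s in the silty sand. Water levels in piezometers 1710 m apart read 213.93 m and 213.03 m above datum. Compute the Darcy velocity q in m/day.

7.55e-05

Convert K: 1.66e-06 m/s × 86400 = 0.1434 m/day.
Hydraulic gradient i = (213.93 − 213.03) / 1710 = 0.9 / 1710 = 0.0005263.
Specific discharge q = K · i = 0.1434 × 0.0005263 = 7.549e-05 m/day.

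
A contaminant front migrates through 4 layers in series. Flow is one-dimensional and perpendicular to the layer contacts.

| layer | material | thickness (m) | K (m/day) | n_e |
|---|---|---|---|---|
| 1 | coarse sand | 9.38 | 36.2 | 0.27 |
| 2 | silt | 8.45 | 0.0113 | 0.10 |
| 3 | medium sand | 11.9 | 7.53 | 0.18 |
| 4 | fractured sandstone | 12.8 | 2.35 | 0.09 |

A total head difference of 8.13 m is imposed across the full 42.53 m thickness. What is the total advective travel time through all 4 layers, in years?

1.70

With flow normal to the layers, continuity requires the same specific discharge q through every layer.
Σ(b_i/K_i) = 9.38/36.2 + 8.45/0.0113 + 11.9/7.53 + 12.8/2.35 = 755.1 d.
q = Δh / Σ(b_i/K_i) = 8.13 / 755.1 = 0.01077 m/day.
In each layer the seepage velocity is v_i = q/n_i, so the layer transit time is t_i = b_i·n_i / q:
  layer 1 (coarse sand): t_1 = 9.38 × 0.27 / 0.01077 = 235.2 d
  layer 2 (silt): t_2 = 8.45 × 0.10 / 0.01077 = 78.48 d
  layer 3 (medium sand): t_3 = 11.9 × 0.18 / 0.01077 = 198.9 d
  layer 4 (fractured sandstone): t_4 = 12.8 × 0.09 / 0.01077 = 107.0 d
Total t = Σ t_i = 619.6 days = 1.696 years.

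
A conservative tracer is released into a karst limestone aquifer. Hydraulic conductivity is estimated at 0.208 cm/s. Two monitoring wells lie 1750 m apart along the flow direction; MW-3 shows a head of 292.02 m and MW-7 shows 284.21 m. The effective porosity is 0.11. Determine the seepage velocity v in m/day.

7.29

Convert K: 0.208 cm/s × 864 = 179.7 m/day.
Hydraulic gradient i = (292.02 − 284.21) / 1750 = 7.81 / 1750 = 0.004463.
Darcy flux q = K · i = 179.7 × 0.004463 = 0.8020 m/day.
Seepage velocity v = q / n_e = 0.8020 / 0.11 = 7.291 m/day.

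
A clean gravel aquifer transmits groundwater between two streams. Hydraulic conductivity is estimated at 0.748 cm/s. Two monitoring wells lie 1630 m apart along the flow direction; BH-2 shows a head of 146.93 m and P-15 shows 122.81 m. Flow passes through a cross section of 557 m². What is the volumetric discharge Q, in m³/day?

5330

Convert K: 0.748 cm/s × 864 = 646.3 m/day.
Hydraulic gradient i = (146.93 − 122.81) / 1630 = 24.12 / 1630 = 0.01480.
Darcy's law: Q = K · A · i = 646.3 × 557.0 × 0.01480 = 5327 m³/day.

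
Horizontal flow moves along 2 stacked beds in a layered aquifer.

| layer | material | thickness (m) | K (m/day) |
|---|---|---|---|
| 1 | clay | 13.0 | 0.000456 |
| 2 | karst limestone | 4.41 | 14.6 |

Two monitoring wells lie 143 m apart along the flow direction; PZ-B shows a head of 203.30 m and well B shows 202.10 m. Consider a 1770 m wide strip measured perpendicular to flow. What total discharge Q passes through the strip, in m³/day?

956

Flow is parallel to layering, so each bed carries its own Darcy discharge and the transmissivities add.
Σ(K_i·b_i) = 0.000456×13.0 + 14.6×4.41 = 64.39 m²/day.
Hydraulic gradient i = (203.30 − 202.10) / 143 = 1.2 / 143 = 0.008392.
Q = Σ(K_i·b_i) · W · i = 64.39 × 1770 × 0.008392 = 956.4 m³/day.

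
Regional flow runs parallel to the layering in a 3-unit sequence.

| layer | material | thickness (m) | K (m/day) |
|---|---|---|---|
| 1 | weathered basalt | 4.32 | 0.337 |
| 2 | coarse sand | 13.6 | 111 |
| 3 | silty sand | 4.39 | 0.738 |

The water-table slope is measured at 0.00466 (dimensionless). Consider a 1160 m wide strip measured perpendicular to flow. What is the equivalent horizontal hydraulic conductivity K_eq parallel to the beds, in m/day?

Flow is parallel to layering, so each bed carries its own Darcy discharge and the transmissivities add.
Σ(K_i·b_i) = 0.337×4.32 + 111×13.6 + 0.738×4.39 = 1514 m²/day.
Total thickness b = 22.31 m, so K_eq = Σ(K_i·b_i)/b = 67.88 m/day.

67.9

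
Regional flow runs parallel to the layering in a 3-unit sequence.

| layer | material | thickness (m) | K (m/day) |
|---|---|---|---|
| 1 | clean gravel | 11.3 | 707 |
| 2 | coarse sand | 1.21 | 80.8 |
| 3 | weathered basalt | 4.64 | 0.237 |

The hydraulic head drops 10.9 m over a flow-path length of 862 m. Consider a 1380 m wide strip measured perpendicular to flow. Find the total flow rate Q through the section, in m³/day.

141000

Flow is parallel to layering, so each bed carries its own Darcy discharge and the transmissivities add.
Σ(K_i·b_i) = 707×11.3 + 80.8×1.21 + 0.237×4.64 = 8088 m²/day.
Hydraulic gradient i = Δh / L = 10.9 / 862 = 0.01265.
Q = Σ(K_i·b_i) · W · i = 8088 × 1380 × 0.01265 = 1.411e+05 m³/day.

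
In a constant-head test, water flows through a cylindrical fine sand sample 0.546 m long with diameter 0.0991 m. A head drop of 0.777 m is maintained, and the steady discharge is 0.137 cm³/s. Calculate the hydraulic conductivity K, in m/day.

Cross-sectional area A = π·(d/2)² = π × (0.0991/2)² = 0.007713 m².
Convert discharge: 0.137 cm³/s = 1.370e-07 m³/s.
Darcy's law rearranged: K = Q·L / (A·Δh) = 1.370e-07 × 0.546 / (0.007713 × 0.777) = 1.248e-05 m/s = 1.078 m/day.

1.08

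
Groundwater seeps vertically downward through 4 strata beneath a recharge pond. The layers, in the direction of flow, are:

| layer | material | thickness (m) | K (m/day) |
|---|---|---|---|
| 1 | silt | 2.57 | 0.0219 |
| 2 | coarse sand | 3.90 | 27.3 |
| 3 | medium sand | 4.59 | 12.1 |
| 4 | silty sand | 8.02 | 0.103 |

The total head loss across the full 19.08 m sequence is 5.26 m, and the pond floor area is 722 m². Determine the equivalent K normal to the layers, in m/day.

0.0975

Flow is perpendicular to layering, so the layers act in series and the equivalent K is the thickness-weighted harmonic mean.
Total thickness L = 2.57 + 3.90 + 4.59 + 8.02 = 19.08 m.
Σ(b_i/K_i) = 2.57/0.0219 + 3.90/27.3 + 4.59/12.1 + 8.02/0.103 = 195.7 d.
K_eq = L / Σ(b_i/K_i) = 19.08 / 195.7 = 0.09748 m/day.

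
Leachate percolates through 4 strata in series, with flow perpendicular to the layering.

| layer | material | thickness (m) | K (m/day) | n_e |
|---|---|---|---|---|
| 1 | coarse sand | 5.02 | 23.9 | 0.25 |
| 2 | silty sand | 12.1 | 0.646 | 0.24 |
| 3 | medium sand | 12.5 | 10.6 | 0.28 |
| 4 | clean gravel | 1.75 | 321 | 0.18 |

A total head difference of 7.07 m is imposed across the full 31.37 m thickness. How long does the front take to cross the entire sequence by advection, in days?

22.7

With flow normal to the layers, continuity requires the same specific discharge q through every layer.
Σ(b_i/K_i) = 5.02/23.9 + 12.1/0.646 + 12.5/10.6 + 1.75/321 = 20.13 d.
q = Δh / Σ(b_i/K_i) = 7.07 / 20.13 = 0.3513 m/day.
In each layer the seepage velocity is v_i = q/n_i, so the layer transit time is t_i = b_i·n_i / q:
  layer 1 (coarse sand): t_1 = 5.02 × 0.25 / 0.3513 = 3.572 d
  layer 2 (silty sand): t_2 = 12.1 × 0.24 / 0.3513 = 8.266 d
  layer 3 (medium sand): t_3 = 12.5 × 0.28 / 0.3513 = 9.963 d
  layer 4 (clean gravel): t_4 = 1.75 × 0.18 / 0.3513 = 0.8967 d
Total t = Σ t_i = 22.70 days.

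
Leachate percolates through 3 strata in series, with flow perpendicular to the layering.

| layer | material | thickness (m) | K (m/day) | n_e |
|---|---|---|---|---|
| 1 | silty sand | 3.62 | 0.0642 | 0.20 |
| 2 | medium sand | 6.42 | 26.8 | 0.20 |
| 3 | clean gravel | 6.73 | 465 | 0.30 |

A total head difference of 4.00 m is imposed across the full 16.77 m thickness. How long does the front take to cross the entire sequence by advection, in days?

With flow normal to the layers, continuity requires the same specific discharge q through every layer.
Σ(b_i/K_i) = 3.62/0.0642 + 6.42/26.8 + 6.73/465 = 56.64 d.
q = Δh / Σ(b_i/K_i) = 4.00 / 56.64 = 0.07062 m/day.
In each layer the seepage velocity is v_i = q/n_i, so the layer transit time is t_i = b_i·n_i / q:
  layer 1 (silty sand): t_1 = 3.62 × 0.20 / 0.07062 = 10.25 d
  layer 2 (medium sand): t_2 = 6.42 × 0.20 / 0.07062 = 18.18 d
  layer 3 (clean gravel): t_3 = 6.73 × 0.30 / 0.07062 = 28.59 d
Total t = Σ t_i = 57.02 days.

57.0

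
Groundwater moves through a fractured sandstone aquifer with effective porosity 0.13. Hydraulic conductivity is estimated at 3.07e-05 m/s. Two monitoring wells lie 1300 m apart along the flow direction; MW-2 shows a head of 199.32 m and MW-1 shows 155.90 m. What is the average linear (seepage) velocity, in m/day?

Convert K: 3.07e-05 m/s × 86400 = 2.652 m/day.
Hydraulic gradient i = (199.32 − 155.90) / 1300 = 43.42 / 1300 = 0.03340.
Darcy flux q = K · i = 2.652 × 0.03340 = 0.08859 m/day.
Seepage velocity v = q / n_e = 0.08859 / 0.13 = 0.6815 m/day.

0.681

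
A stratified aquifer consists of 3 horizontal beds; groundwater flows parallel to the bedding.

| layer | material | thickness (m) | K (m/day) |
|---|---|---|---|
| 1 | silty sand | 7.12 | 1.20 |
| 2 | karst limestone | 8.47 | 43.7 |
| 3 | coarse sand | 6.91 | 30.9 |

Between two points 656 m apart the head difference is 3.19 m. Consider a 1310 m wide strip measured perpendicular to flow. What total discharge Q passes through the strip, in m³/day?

3770

Flow is parallel to layering, so each bed carries its own Darcy discharge and the transmissivities add.
Σ(K_i·b_i) = 1.20×7.12 + 43.7×8.47 + 30.9×6.91 = 592.2 m²/day.
Hydraulic gradient i = Δh / L = 3.19 / 656 = 0.004863.
Q = Σ(K_i·b_i) · W · i = 592.2 × 1310 × 0.004863 = 3772 m³/day.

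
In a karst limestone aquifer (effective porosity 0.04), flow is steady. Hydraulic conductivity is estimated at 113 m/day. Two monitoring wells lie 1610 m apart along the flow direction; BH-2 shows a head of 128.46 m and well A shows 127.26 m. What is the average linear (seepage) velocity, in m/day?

2.11

Hydraulic gradient i = (128.46 − 127.26) / 1610 = 1.2 / 1610 = 0.0007453.
Darcy flux q = K · i = 113.0 × 0.0007453 = 0.08422 m/day.
Seepage velocity v = q / n_e = 0.08422 / 0.04 = 2.106 m/day.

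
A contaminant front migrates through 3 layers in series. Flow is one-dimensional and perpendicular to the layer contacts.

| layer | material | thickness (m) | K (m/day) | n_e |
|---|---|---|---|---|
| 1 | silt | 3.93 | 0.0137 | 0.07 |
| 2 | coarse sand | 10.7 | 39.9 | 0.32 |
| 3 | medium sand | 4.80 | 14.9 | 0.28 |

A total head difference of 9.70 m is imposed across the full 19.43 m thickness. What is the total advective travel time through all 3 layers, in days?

149

With flow normal to the layers, continuity requires the same specific discharge q through every layer.
Σ(b_i/K_i) = 3.93/0.0137 + 10.7/39.9 + 4.80/14.9 = 287.5 d.
q = Δh / Σ(b_i/K_i) = 9.70 / 287.5 = 0.03374 m/day.
In each layer the seepage velocity is v_i = q/n_i, so the layer transit time is t_i = b_i·n_i / q:
  layer 1 (silt): t_1 = 3.93 × 0.07 / 0.03374 = 8.152 d
  layer 2 (coarse sand): t_2 = 10.7 × 0.32 / 0.03374 = 101.5 d
  layer 3 (medium sand): t_3 = 4.80 × 0.28 / 0.03374 = 39.83 d
Total t = Σ t_i = 149.4 days.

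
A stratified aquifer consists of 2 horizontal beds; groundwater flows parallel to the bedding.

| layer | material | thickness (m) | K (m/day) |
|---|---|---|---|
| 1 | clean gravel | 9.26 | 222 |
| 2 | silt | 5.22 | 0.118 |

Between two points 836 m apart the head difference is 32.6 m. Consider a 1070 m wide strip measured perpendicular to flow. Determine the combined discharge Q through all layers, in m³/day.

Flow is parallel to layering, so each bed carries its own Darcy discharge and the transmissivities add.
Σ(K_i·b_i) = 222×9.26 + 0.118×5.22 = 2056 m²/day.
Hydraulic gradient i = Δh / L = 32.6 / 836 = 0.03900.
Q = Σ(K_i·b_i) · W · i = 2056 × 1070 × 0.03900 = 85800 m³/day.

85800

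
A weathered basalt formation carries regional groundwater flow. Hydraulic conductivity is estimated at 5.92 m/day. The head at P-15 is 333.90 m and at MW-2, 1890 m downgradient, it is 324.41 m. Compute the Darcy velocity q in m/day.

0.0297

Hydraulic gradient i = (333.90 − 324.41) / 1890 = 9.49 / 1890 = 0.005021.
Specific discharge q = K · i = 5.920 × 0.005021 = 0.02973 m/day.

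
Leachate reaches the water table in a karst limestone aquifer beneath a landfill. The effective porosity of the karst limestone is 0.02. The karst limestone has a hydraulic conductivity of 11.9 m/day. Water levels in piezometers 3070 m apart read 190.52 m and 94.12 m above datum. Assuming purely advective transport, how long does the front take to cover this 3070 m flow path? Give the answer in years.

0.450

Hydraulic gradient i = (190.52 − 94.12) / 3070 = 96.4 / 3070 = 0.03140.
Darcy flux q = K · i = 11.90 × 0.03140 = 0.3737 m/day.
Seepage velocity v = q / n_e = 0.3737 / 0.02 = 18.68 m/day.
Travel time t = L / v = 3070 / 18.68 = 164.3 days = 0.4499 years.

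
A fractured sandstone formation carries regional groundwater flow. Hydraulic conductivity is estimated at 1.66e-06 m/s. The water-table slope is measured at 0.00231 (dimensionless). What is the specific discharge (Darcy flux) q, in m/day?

Convert K: 1.66e-06 m/s × 86400 = 0.1434 m/day.
Hydraulic gradient i = 0.00231.
Specific discharge q = K · i = 0.1434 × 0.002310 = 0.0003313 m/day.

0.000331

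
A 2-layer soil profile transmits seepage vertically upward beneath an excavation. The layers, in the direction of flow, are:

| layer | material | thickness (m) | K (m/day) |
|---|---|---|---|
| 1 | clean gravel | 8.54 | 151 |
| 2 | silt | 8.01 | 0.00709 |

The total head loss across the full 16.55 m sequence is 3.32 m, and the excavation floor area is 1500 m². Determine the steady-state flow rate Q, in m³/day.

Flow is perpendicular to layering, so the layers act in series and the equivalent K is the thickness-weighted harmonic mean.
Total thickness L = 8.54 + 8.01 = 16.55 m.
Σ(b_i/K_i) = 8.54/151 + 8.01/0.00709 = 1130 d.
K_eq = L / Σ(b_i/K_i) = 16.55 / 1130 = 0.01465 m/day.
Q = K_eq · A · (Δh/L) = 0.01465 × 1500 × (3.32/16.55) = 4.408 m³/day.

4.41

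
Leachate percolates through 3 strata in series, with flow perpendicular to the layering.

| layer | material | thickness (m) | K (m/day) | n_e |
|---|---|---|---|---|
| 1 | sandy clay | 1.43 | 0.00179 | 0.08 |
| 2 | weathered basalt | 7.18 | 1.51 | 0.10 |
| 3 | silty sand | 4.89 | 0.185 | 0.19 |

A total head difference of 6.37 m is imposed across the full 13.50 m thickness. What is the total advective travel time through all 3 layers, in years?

With flow normal to the layers, continuity requires the same specific discharge q through every layer.
Σ(b_i/K_i) = 1.43/0.00179 + 7.18/1.51 + 4.89/0.185 = 830.1 d.
q = Δh / Σ(b_i/K_i) = 6.37 / 830.1 = 0.007674 m/day.
In each layer the seepage velocity is v_i = q/n_i, so the layer transit time is t_i = b_i·n_i / q:
  layer 1 (sandy clay): t_1 = 1.43 × 0.08 / 0.007674 = 14.91 d
  layer 2 (weathered basalt): t_2 = 7.18 × 0.10 / 0.007674 = 93.56 d
  layer 3 (silty sand): t_3 = 4.89 × 0.19 / 0.007674 = 121.1 d
Total t = Σ t_i = 229.5 days = 0.6284 years.

0.628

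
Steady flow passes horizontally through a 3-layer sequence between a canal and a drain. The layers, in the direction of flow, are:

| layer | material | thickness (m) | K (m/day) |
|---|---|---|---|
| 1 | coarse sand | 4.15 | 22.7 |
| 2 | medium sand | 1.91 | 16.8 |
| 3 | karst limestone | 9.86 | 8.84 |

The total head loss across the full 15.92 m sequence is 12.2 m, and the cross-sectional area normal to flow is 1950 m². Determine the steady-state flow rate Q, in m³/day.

Flow is perpendicular to layering, so the layers act in series and the equivalent K is the thickness-weighted harmonic mean.
Total thickness L = 4.15 + 1.91 + 9.86 = 15.92 m.
Σ(b_i/K_i) = 4.15/22.7 + 1.91/16.8 + 9.86/8.84 = 1.412 d.
K_eq = L / Σ(b_i/K_i) = 15.92 / 1.412 = 11.28 m/day.
Q = K_eq · A · (Δh/L) = 11.28 × 1950 × (12.2/15.92) = 16850 m³/day.

16800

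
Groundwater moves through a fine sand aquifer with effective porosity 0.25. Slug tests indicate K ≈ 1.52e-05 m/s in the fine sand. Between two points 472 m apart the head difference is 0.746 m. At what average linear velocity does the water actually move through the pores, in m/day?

Convert K: 1.52e-05 m/s × 86400 = 1.313 m/day.
Hydraulic gradient i = Δh / L = 0.746 / 472 = 0.001581.
Darcy flux q = K · i = 1.313 × 0.001581 = 0.002076 m/day.
Seepage velocity v = q / n_e = 0.002076 / 0.25 = 0.008303 m/day.

0.00830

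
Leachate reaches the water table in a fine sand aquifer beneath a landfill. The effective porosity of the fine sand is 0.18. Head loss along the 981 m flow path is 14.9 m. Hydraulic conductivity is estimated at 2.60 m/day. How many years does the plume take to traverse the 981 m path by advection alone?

Hydraulic gradient i = Δh / L = 14.9 / 981 = 0.01519.
Darcy flux q = K · i = 2.600 × 0.01519 = 0.03949 m/day.
Seepage velocity v = q / n_e = 0.03949 / 0.18 = 0.2194 m/day.
Travel time t = L / v = 981 / 0.2194 = 4471 days = 12.24 years.

12.2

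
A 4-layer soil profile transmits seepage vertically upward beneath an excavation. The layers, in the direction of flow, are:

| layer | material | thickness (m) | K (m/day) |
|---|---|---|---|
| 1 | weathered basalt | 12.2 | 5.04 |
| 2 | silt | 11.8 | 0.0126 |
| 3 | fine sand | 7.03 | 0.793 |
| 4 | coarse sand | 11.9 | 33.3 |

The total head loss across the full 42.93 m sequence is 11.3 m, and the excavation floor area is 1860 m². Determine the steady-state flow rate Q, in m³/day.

22.2

Flow is perpendicular to layering, so the layers act in series and the equivalent K is the thickness-weighted harmonic mean.
Total thickness L = 12.2 + 11.8 + 7.03 + 11.9 = 42.93 m.
Σ(b_i/K_i) = 12.2/5.04 + 11.8/0.0126 + 7.03/0.793 + 11.9/33.3 = 948.2 d.
K_eq = L / Σ(b_i/K_i) = 42.93 / 948.2 = 0.04528 m/day.
Q = K_eq · A · (Δh/L) = 0.04528 × 1860 × (11.3/42.93) = 22.17 m³/day.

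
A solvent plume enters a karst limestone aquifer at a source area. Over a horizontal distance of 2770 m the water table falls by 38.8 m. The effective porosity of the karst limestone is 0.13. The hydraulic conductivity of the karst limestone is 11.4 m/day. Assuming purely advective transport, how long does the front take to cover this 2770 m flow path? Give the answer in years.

6.17

Hydraulic gradient i = Δh / L = 38.8 / 2770 = 0.01401.
Darcy flux q = K · i = 11.40 × 0.01401 = 0.1597 m/day.
Seepage velocity v = q / n_e = 0.1597 / 0.13 = 1.228 m/day.
Travel time t = L / v = 2770 / 1.228 = 2255 days = 6.174 years.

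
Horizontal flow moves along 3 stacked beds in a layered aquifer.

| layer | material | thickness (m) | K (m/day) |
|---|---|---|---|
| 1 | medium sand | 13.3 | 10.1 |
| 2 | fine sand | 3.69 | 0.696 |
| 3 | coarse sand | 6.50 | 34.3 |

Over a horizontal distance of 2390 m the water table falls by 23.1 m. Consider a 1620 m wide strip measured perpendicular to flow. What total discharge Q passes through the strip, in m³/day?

Flow is parallel to layering, so each bed carries its own Darcy discharge and the transmissivities add.
Σ(K_i·b_i) = 10.1×13.3 + 0.696×3.69 + 34.3×6.50 = 359.8 m²/day.
Hydraulic gradient i = Δh / L = 23.1 / 2390 = 0.009665.
Q = Σ(K_i·b_i) · W · i = 359.8 × 1620 × 0.009665 = 5634 m³/day.

5630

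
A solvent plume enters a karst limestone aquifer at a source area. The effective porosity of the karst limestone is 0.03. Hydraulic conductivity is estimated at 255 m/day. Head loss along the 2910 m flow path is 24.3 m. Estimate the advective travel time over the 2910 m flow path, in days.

41.0

Hydraulic gradient i = Δh / L = 24.3 / 2910 = 0.008351.
Darcy flux q = K · i = 255.0 × 0.008351 = 2.129 m/day.
Seepage velocity v = q / n_e = 2.129 / 0.03 = 70.98 m/day.
Travel time t = L / v = 2910 / 70.98 = 41.00 days.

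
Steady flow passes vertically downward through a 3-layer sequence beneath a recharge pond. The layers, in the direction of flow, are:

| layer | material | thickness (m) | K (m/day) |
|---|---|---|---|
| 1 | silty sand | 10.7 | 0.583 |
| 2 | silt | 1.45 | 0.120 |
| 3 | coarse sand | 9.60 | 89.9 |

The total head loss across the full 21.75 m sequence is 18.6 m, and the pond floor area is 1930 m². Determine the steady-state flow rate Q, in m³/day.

Flow is perpendicular to layering, so the layers act in series and the equivalent K is the thickness-weighted harmonic mean.
Total thickness L = 10.7 + 1.45 + 9.60 = 21.75 m.
Σ(b_i/K_i) = 10.7/0.583 + 1.45/0.120 + 9.60/89.9 = 30.54 d.
K_eq = L / Σ(b_i/K_i) = 21.75 / 30.54 = 0.7121 m/day.
Q = K_eq · A · (Δh/L) = 0.7121 × 1930 × (18.6/21.75) = 1175 m³/day.

1180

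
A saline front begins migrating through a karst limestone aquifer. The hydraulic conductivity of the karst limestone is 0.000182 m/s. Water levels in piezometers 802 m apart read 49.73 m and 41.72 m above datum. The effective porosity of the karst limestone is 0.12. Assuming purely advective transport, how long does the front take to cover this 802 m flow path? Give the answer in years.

1.68

Convert K: 0.000182 m/s × 86400 = 15.72 m/day.
Hydraulic gradient i = (49.73 − 41.72) / 802 = 8.01 / 802 = 0.009988.
Darcy flux q = K · i = 15.72 × 0.009988 = 0.1571 m/day.
Seepage velocity v = q / n_e = 0.1571 / 0.12 = 1.309 m/day.
Travel time t = L / v = 802 / 1.309 = 612.8 days = 1.678 years.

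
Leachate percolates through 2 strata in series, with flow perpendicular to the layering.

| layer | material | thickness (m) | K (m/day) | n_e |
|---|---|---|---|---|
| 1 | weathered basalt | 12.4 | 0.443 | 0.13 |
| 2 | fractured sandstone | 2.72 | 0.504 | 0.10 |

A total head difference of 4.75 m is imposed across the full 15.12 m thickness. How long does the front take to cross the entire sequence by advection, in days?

13.2

With flow normal to the layers, continuity requires the same specific discharge q through every layer.
Σ(b_i/K_i) = 12.4/0.443 + 2.72/0.504 = 33.39 d.
q = Δh / Σ(b_i/K_i) = 4.75 / 33.39 = 0.1423 m/day.
In each layer the seepage velocity is v_i = q/n_i, so the layer transit time is t_i = b_i·n_i / q:
  layer 1 (weathered basalt): t_1 = 12.4 × 0.13 / 0.1423 = 11.33 d
  layer 2 (fractured sandstone): t_2 = 2.72 × 0.10 / 0.1423 = 1.912 d
Total t = Σ t_i = 13.24 days.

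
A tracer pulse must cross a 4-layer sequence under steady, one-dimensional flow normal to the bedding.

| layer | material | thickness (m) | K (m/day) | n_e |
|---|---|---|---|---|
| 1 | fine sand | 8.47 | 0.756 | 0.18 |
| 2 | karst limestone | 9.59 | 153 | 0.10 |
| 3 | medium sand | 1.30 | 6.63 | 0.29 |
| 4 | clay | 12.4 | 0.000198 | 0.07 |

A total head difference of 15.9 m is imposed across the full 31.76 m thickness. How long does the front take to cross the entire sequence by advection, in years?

With flow normal to the layers, continuity requires the same specific discharge q through every layer.
Σ(b_i/K_i) = 8.47/0.756 + 9.59/153 + 1.30/6.63 + 12.4/0.000198 = 62638 d.
q = Δh / Σ(b_i/K_i) = 15.9 / 62638 = 0.0002538 m/day.
In each layer the seepage velocity is v_i = q/n_i, so the layer transit time is t_i = b_i·n_i / q:
  layer 1 (fine sand): t_1 = 8.47 × 0.18 / 0.0002538 = 6006 d
  layer 2 (karst limestone): t_2 = 9.59 × 0.10 / 0.0002538 = 3778 d
  layer 3 (medium sand): t_3 = 1.30 × 0.29 / 0.0002538 = 1485 d
  layer 4 (clay): t_4 = 12.4 × 0.07 / 0.0002538 = 3419 d
Total t = Σ t_i = 14689 days = 40.22 years.

40.2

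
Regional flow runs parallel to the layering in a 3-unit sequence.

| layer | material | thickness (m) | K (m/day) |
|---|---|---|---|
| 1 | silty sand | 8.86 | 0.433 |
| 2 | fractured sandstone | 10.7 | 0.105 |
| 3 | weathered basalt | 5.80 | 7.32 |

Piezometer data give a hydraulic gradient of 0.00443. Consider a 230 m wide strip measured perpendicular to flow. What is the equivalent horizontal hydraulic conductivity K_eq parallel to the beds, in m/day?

1.87

Flow is parallel to layering, so each bed carries its own Darcy discharge and the transmissivities add.
Σ(K_i·b_i) = 0.433×8.86 + 0.105×10.7 + 7.32×5.80 = 47.42 m²/day.
Total thickness b = 25.36 m, so K_eq = Σ(K_i·b_i)/b = 1.870 m/day.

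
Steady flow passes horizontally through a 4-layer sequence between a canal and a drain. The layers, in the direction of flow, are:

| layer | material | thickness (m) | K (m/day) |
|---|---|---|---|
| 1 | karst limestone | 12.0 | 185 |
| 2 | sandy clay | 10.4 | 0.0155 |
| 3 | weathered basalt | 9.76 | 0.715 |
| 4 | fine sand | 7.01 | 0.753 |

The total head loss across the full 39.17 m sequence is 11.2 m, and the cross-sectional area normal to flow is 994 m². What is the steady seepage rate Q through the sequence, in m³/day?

Flow is perpendicular to layering, so the layers act in series and the equivalent K is the thickness-weighted harmonic mean.
Total thickness L = 12.0 + 10.4 + 9.76 + 7.01 = 39.17 m.
Σ(b_i/K_i) = 12.0/185 + 10.4/0.0155 + 9.76/0.715 + 7.01/0.753 = 694.0 d.
K_eq = L / Σ(b_i/K_i) = 39.17 / 694.0 = 0.05644 m/day.
Q = K_eq · A · (Δh/L) = 0.05644 × 994 × (11.2/39.17) = 16.04 m³/day.

16.0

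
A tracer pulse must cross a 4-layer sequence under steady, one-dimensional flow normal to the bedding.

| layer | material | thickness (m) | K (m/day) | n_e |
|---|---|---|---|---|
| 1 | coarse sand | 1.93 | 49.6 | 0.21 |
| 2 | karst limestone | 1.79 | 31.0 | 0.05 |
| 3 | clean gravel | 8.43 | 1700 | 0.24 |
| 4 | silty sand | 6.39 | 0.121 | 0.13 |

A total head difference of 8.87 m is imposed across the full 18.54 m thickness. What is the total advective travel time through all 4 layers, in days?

20.0

With flow normal to the layers, continuity requires the same specific discharge q through every layer.
Σ(b_i/K_i) = 1.93/49.6 + 1.79/31.0 + 8.43/1700 + 6.39/0.121 = 52.91 d.
q = Δh / Σ(b_i/K_i) = 8.87 / 52.91 = 0.1676 m/day.
In each layer the seepage velocity is v_i = q/n_i, so the layer transit time is t_i = b_i·n_i / q:
  layer 1 (coarse sand): t_1 = 1.93 × 0.21 / 0.1676 = 2.418 d
  layer 2 (karst limestone): t_2 = 1.79 × 0.05 / 0.1676 = 0.5339 d
  layer 3 (clean gravel): t_3 = 8.43 × 0.24 / 0.1676 = 12.07 d
  layer 4 (silty sand): t_4 = 6.39 × 0.13 / 0.1676 = 4.955 d
Total t = Σ t_i = 19.98 days.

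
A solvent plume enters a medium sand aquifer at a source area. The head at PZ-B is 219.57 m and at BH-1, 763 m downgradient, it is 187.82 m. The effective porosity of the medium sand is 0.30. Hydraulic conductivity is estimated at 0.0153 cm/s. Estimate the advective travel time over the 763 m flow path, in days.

416

Convert K: 0.0153 cm/s × 864 = 13.22 m/day.
Hydraulic gradient i = (219.57 − 187.82) / 763 = 31.75 / 763 = 0.04161.
Darcy flux q = K · i = 13.22 × 0.04161 = 0.5501 m/day.
Seepage velocity v = q / n_e = 0.5501 / 0.30 = 1.834 m/day.
Travel time t = L / v = 763 / 1.834 = 416.1 days.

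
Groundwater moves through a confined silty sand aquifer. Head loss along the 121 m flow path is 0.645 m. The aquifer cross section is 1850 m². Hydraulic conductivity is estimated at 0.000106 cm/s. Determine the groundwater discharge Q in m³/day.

0.903

Convert K: 0.000106 cm/s × 864 = 0.09158 m/day.
Hydraulic gradient i = Δh / L = 0.645 / 121 = 0.005331.
Darcy's law: Q = K · A · i = 0.09158 × 1850 × 0.005331 = 0.9032 m³/day.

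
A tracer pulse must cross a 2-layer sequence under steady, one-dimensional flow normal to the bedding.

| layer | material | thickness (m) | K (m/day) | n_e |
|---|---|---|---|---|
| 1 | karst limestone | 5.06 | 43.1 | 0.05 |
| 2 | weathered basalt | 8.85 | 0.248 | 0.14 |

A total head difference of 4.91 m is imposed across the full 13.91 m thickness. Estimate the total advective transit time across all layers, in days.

10.9

With flow normal to the layers, continuity requires the same specific discharge q through every layer.
Σ(b_i/K_i) = 5.06/43.1 + 8.85/0.248 = 35.80 d.
q = Δh / Σ(b_i/K_i) = 4.91 / 35.80 = 0.1371 m/day.
In each layer the seepage velocity is v_i = q/n_i, so the layer transit time is t_i = b_i·n_i / q:
  layer 1 (karst limestone): t_1 = 5.06 × 0.05 / 0.1371 = 1.845 d
  layer 2 (weathered basalt): t_2 = 8.85 × 0.14 / 0.1371 = 9.035 d
Total t = Σ t_i = 10.88 days.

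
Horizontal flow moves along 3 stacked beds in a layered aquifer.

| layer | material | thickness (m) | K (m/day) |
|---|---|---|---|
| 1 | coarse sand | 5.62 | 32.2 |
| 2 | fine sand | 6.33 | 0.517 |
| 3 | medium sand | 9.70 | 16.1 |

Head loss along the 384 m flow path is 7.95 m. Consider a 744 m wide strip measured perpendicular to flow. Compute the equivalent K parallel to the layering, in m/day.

15.7

Flow is parallel to layering, so each bed carries its own Darcy discharge and the transmissivities add.
Σ(K_i·b_i) = 32.2×5.62 + 0.517×6.33 + 16.1×9.70 = 340.4 m²/day.
Total thickness b = 21.65 m, so K_eq = Σ(K_i·b_i)/b = 15.72 m/day.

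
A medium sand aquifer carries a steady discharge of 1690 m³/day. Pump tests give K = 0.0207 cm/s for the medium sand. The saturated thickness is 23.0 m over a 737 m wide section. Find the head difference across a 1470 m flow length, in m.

8.19

Convert K: 0.0207 cm/s × 864 = 17.88 m/day.
Cross-sectional area A = 737 × 23.0 = 16951 m².
From Q = K·A·i, i = Q / (K·A) = 1690 / (17.88 × 16951) = 0.005575.
Head loss Δh = i · L = 0.005575 × 1470 = 8.195 m.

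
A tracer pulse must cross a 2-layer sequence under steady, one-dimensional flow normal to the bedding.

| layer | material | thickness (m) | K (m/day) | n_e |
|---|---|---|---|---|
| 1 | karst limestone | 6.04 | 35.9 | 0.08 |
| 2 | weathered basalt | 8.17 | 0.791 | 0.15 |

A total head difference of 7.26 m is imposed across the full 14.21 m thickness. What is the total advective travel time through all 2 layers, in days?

With flow normal to the layers, continuity requires the same specific discharge q through every layer.
Σ(b_i/K_i) = 6.04/35.9 + 8.17/0.791 = 10.50 d.
q = Δh / Σ(b_i/K_i) = 7.26 / 10.50 = 0.6916 m/day.
In each layer the seepage velocity is v_i = q/n_i, so the layer transit time is t_i = b_i·n_i / q:
  layer 1 (karst limestone): t_1 = 6.04 × 0.08 / 0.6916 = 0.6986 d
  layer 2 (weathered basalt): t_2 = 8.17 × 0.15 / 0.6916 = 1.772 d
Total t = Σ t_i = 2.471 days.

2.47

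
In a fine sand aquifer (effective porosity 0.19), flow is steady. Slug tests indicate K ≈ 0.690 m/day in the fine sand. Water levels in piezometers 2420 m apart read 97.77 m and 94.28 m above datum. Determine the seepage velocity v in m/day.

0.00524

Hydraulic gradient i = (97.77 − 94.28) / 2420 = 3.49 / 2420 = 0.001442.
Darcy flux q = K · i = 0.6900 × 0.001442 = 0.0009951 m/day.
Seepage velocity v = q / n_e = 0.0009951 / 0.19 = 0.005237 m/day.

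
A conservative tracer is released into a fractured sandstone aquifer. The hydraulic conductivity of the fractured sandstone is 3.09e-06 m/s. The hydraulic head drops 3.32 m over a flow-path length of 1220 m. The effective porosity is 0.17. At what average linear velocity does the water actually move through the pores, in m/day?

0.00427

Convert K: 3.09e-06 m/s × 86400 = 0.2670 m/day.
Hydraulic gradient i = Δh / L = 3.32 / 1220 = 0.002721.
Darcy flux q = K · i = 0.2670 × 0.002721 = 0.0007265 m/day.
Seepage velocity v = q / n_e = 0.0007265 / 0.17 = 0.004274 m/day.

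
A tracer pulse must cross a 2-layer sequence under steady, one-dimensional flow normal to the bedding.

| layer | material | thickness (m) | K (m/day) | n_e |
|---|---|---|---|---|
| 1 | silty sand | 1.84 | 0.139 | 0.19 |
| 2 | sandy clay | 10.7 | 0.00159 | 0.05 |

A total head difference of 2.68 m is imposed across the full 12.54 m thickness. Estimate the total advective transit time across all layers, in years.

6.09

With flow normal to the layers, continuity requires the same specific discharge q through every layer.
Σ(b_i/K_i) = 1.84/0.139 + 10.7/0.00159 = 6743 d.
q = Δh / Σ(b_i/K_i) = 2.68 / 6743 = 0.0003975 m/day.
In each layer the seepage velocity is v_i = q/n_i, so the layer transit time is t_i = b_i·n_i / q:
  layer 1 (silty sand): t_1 = 1.84 × 0.19 / 0.0003975 = 879.6 d
  layer 2 (sandy clay): t_2 = 10.7 × 0.05 / 0.0003975 = 1346 d
Total t = Σ t_i = 2226 days = 6.093 years.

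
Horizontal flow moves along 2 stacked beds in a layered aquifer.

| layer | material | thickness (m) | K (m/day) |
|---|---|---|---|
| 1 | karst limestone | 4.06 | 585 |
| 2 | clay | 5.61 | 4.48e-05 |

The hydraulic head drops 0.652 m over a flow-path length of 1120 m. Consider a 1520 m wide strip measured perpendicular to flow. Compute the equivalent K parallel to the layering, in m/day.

246

Flow is parallel to layering, so each bed carries its own Darcy discharge and the transmissivities add.
Σ(K_i·b_i) = 585×4.06 + 4.48e-05×5.61 = 2375 m²/day.
Total thickness b = 9.670 m, so K_eq = Σ(K_i·b_i)/b = 245.6 m/day.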